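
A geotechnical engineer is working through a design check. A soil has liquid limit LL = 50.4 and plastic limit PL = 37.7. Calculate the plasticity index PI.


Using PI = LL - PL
PI = 50.4 - 37.7
PI = 12.7


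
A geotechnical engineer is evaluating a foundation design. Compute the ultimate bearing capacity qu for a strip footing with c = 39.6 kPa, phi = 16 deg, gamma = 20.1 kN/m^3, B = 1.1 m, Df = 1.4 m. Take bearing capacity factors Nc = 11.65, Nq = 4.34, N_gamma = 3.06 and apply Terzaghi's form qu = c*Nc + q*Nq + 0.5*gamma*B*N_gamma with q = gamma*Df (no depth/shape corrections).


Compute qu = c*Nc + gamma*Df*Nq + 0.5*gamma*B*N_gamma
Term 1: 39.6 * 11.65 = 461.34
Term 2: 20.1 * 1.4 * 4.34 = 122.1276
Term 3: 0.5 * 20.1 * 1.1 * 3.06 = 33.8283
qu = 461.34 + 122.1276 + 33.8283
qu = 617.3 kPa


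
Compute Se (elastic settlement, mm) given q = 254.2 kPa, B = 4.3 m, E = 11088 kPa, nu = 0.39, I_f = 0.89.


Result: 74.392 mm

Derivation:
Using Se = q * B * (1 - nu^2) * I_f / E
1 - nu^2 = 1 - 0.39^2 = 0.8479
Se = 254.2 * 4.3 * 0.8479 * 0.89 / 11088
Se = 0.074392 m
Convert to mm: Se = 0.074392 * 1000 = 74.392 mm


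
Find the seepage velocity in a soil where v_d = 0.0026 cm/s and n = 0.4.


Using v_s = v_d / n
v_s = 0.0026 / 0.4
v_s = 0.0065 cm/s


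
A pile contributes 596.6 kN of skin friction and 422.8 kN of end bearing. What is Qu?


Using Qu = Qf + Qb
Qu = 596.6 + 422.8
Qu = 1019.4 kN


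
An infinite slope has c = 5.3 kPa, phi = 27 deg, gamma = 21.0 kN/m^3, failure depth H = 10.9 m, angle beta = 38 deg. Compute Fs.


Result: 0.7

Derivation:
Using Fs = c / (gamma*H*sin(beta)*cos(beta)) + tan(phi)/tan(beta)
Cohesion contribution = 5.3 / (21.0*10.9*sin(38)*cos(38))
Cohesion contribution = 0.0477261
Friction contribution = tan(27)/tan(38) = 0.652163
Fs = 0.0477261 + 0.652163
Fs = 0.7


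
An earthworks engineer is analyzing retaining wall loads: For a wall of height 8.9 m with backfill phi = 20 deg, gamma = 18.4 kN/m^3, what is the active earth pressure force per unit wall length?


Compute active earth pressure coefficient:
Ka = tan^2(45 - phi/2) = tan^2(35.0) = 0.490291
Compute active force:
Pa = 0.5 * Ka * gamma * H^2
Pa = 0.5 * 0.490291 * 18.4 * 8.9^2
Pa = 357.29 kN/m


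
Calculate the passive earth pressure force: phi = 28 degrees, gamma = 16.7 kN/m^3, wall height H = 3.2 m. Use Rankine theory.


Compute passive earth pressure coefficient:
Kp = tan^2(45 + phi/2) = tan^2(59.0) = 2.769826
Compute passive force:
Pp = 0.5 * Kp * gamma * H^2
Pp = 0.5 * 2.769826 * 16.7 * 3.2^2
Pp = 236.83 kN/m


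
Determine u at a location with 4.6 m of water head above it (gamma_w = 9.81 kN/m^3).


Result: 45.13 kPa

Derivation:
Using u = gamma_w * h_w
u = 9.81 * 4.6
u = 45.13 kPa


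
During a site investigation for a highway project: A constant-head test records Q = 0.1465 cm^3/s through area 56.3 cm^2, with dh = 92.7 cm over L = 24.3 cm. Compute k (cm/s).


Compute hydraulic gradient:
i = dh / L = 92.7 / 24.3 = 3.81481
Then apply Darcy's law:
k = Q / (A * i)
k = 0.1465 / (56.3 * 3.81481)
k = 0.1465 / 214.774
k = 0.000682 cm/s


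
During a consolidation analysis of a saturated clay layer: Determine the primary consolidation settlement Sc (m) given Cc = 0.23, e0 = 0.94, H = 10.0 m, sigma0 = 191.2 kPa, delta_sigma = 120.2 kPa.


Using Sc = Cc * H / (1 + e0) * log10((sigma0 + delta_sigma) / sigma0)
Stress ratio = (191.2 + 120.2) / 191.2 = 1.62866
log10(1.62866) = 0.211831
Cc * H / (1 + e0) = 0.23 * 10.0 / (1 + 0.94) = 1.18557
Sc = 1.18557 * 0.211831
Sc = 0.2511 m


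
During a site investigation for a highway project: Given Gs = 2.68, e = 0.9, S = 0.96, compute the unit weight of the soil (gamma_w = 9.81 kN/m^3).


Using gamma = gamma_w * (Gs + S*e) / (1 + e)
Numerator: Gs + S*e = 2.68 + 0.96*0.9 = 3.544
Denominator: 1 + e = 1 + 0.9 = 1.9
gamma = 9.81 * 3.544 / 1.9
gamma = 18.298 kN/m^3


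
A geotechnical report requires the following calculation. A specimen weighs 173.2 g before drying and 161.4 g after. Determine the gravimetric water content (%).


Using w = (m_wet - m_dry) / m_dry * 100
m_wet - m_dry = 173.2 - 161.4 = 11.8 g
w = 11.8 / 161.4 * 100
w = 7.31 %


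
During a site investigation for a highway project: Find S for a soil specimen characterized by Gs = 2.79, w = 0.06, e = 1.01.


Result: 0.1657

Derivation:
Using S = Gs * w / e
S = 2.79 * 0.06 / 1.01
S = 0.1657


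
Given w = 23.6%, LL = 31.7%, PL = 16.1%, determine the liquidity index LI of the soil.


Result: 0.481

Derivation:
First compute the plasticity index:
PI = LL - PL = 31.7 - 16.1 = 15.6
Then compute the liquidity index:
LI = (w - PL) / PI
LI = (23.6 - 16.1) / 15.6
LI = 0.481


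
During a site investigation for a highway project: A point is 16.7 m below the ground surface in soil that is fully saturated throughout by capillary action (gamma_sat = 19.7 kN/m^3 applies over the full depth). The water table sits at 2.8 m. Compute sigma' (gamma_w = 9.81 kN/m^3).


Total stress = gamma_sat * depth
sigma = 19.7 * 16.7 = 328.99 kPa
Pore water pressure u = gamma_w * (depth - d_wt)
u = 9.81 * (16.7 - 2.8) = 136.359 kPa
Effective stress = sigma - u
sigma' = 328.99 - 136.359 = 192.63 kPa


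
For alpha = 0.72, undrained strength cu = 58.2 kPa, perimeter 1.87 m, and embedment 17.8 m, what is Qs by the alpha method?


Result: 1394.82 kN

Derivation:
Using Qs = alpha * cu * perimeter * L
Qs = 0.72 * 58.2 * 1.87 * 17.8
Qs = 1394.82 kN


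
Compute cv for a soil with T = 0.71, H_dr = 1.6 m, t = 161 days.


Result: 0.01129 m^2/day

Derivation:
Using cv = T * H_dr^2 / t
H_dr^2 = 1.6^2 = 2.56
cv = 0.71 * 2.56 / 161
cv = 0.01129 m^2/day


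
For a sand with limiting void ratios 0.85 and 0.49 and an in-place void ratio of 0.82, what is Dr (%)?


Using Dr = (e_max - e) / (e_max - e_min) * 100
e_max - e = 0.85 - 0.82 = 0.03
e_max - e_min = 0.85 - 0.49 = 0.36
Dr = 0.03 / 0.36 * 100
Dr = 8.33 %


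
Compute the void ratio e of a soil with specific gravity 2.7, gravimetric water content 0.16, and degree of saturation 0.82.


Result: 0.5268

Derivation:
Using the relation e = Gs * w / S
e = 2.7 * 0.16 / 0.82
e = 0.5268


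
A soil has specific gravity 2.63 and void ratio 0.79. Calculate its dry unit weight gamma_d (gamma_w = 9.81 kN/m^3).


Using gamma_d = Gs * gamma_w / (1 + e)
gamma_d = 2.63 * 9.81 / (1 + 0.79)
gamma_d = 2.63 * 9.81 / 1.79
gamma_d = 14.414 kN/m^3


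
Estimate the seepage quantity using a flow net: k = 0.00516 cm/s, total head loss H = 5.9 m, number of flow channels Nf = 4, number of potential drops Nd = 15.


Result: 8.118e-05 m^3/s per m

Derivation:
Convert k to m/s for unit consistency with H:
k = 0.00516 cm/s = 0.00516 / 100 m/s = 5.16e-05 m/s
Using q = k * H * Nf / Nd
Nf / Nd = 4 / 15 = 0.2667
q = 5.16e-05 * 5.9 * 0.2667
q = 8.118e-05 m^3/s per m


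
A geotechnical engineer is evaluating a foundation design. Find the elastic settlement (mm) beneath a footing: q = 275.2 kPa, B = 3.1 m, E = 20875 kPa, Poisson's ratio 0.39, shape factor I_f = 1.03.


Using Se = q * B * (1 - nu^2) * I_f / E
1 - nu^2 = 1 - 0.39^2 = 0.8479
Se = 275.2 * 3.1 * 0.8479 * 1.03 / 20875
Se = 0.035692 m
Convert to mm: Se = 0.035692 * 1000 = 35.692 mm


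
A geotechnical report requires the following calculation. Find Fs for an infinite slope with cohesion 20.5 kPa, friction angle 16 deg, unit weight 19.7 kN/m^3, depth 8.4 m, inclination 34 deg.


Using Fs = c / (gamma*H*sin(beta)*cos(beta)) + tan(phi)/tan(beta)
Cohesion contribution = 20.5 / (19.7*8.4*sin(34)*cos(34))
Cohesion contribution = 0.267222
Friction contribution = tan(16)/tan(34) = 0.425118
Fs = 0.267222 + 0.425118
Fs = 0.692


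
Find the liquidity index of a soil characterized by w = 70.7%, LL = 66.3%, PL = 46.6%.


Result: 1.223

Derivation:
First compute the plasticity index:
PI = LL - PL = 66.3 - 46.6 = 19.7
Then compute the liquidity index:
LI = (w - PL) / PI
LI = (70.7 - 46.6) / 19.7
LI = 1.223


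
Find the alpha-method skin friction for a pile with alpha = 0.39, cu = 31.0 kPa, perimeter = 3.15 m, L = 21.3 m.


Result: 811.18 kN

Derivation:
Using Qs = alpha * cu * perimeter * L
Qs = 0.39 * 31.0 * 3.15 * 21.3
Qs = 811.18 kN


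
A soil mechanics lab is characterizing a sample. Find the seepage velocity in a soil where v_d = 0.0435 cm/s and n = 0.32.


Using v_s = v_d / n
v_s = 0.0435 / 0.32
v_s = 0.13594 cm/s


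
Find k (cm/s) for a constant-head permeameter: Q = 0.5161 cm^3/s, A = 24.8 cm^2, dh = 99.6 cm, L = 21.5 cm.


Compute hydraulic gradient:
i = dh / L = 99.6 / 21.5 = 4.63256
Then apply Darcy's law:
k = Q / (A * i)
k = 0.5161 / (24.8 * 4.63256)
k = 0.5161 / 114.887
k = 0.004492 cm/s


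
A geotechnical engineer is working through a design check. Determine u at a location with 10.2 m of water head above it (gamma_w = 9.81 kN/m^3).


Using u = gamma_w * h_w
u = 9.81 * 10.2
u = 100.06 kPa


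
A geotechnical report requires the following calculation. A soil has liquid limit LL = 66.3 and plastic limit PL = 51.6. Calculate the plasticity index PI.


Using PI = LL - PL
PI = 66.3 - 51.6
PI = 14.7


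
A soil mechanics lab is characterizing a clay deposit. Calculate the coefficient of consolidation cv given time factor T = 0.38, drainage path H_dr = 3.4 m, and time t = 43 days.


Using cv = T * H_dr^2 / t
H_dr^2 = 3.4^2 = 11.56
cv = 0.38 * 11.56 / 43
cv = 0.10216 m^2/day


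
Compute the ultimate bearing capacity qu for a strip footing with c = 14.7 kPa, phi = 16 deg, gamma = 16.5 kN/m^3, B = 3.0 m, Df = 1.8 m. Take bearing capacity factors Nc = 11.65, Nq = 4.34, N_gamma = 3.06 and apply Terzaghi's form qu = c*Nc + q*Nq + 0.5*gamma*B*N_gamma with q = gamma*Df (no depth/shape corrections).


Result: 375.89 kPa

Derivation:
Compute qu = c*Nc + gamma*Df*Nq + 0.5*gamma*B*N_gamma
Term 1: 14.7 * 11.65 = 171.255
Term 2: 16.5 * 1.8 * 4.34 = 128.898
Term 3: 0.5 * 16.5 * 3.0 * 3.06 = 75.735
qu = 171.255 + 128.898 + 75.735
qu = 375.89 kPa


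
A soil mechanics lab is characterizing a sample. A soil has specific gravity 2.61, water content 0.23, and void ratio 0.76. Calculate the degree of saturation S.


Result: 0.7899

Derivation:
Using S = Gs * w / e
S = 2.61 * 0.23 / 0.76
S = 0.7899


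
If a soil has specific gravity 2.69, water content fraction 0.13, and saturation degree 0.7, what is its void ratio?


Using the relation e = Gs * w / S
e = 2.69 * 0.13 / 0.7
e = 0.4996


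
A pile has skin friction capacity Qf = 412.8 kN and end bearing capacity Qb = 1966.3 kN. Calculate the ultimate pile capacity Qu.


Using Qu = Qf + Qb
Qu = 412.8 + 1966.3
Qu = 2379.1 kN


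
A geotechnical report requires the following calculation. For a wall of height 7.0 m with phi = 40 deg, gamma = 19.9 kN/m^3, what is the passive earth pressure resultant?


Compute passive earth pressure coefficient:
Kp = tan^2(45 + phi/2) = tan^2(65.0) = 4.59891
Compute passive force:
Pp = 0.5 * Kp * gamma * H^2
Pp = 0.5 * 4.59891 * 19.9 * 7.0^2
Pp = 2242.2 kN/m


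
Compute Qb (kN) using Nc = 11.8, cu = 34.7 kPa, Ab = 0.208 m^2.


Using Qb = Nc * cu * Ab
Qb = 11.8 * 34.7 * 0.208
Qb = 85.17 kN


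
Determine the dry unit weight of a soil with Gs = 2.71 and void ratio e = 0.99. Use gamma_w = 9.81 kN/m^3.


Using gamma_d = Gs * gamma_w / (1 + e)
gamma_d = 2.71 * 9.81 / (1 + 0.99)
gamma_d = 2.71 * 9.81 / 1.99
gamma_d = 13.359 kN/m^3


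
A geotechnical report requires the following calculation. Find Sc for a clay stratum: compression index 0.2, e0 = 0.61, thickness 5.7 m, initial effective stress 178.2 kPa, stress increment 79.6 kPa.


Using Sc = Cc * H / (1 + e0) * log10((sigma0 + delta_sigma) / sigma0)
Stress ratio = (178.2 + 79.6) / 178.2 = 1.44669
log10(1.44669) = 0.160375
Cc * H / (1 + e0) = 0.2 * 5.7 / (1 + 0.61) = 0.708075
Sc = 0.708075 * 0.160375
Sc = 0.1136 m


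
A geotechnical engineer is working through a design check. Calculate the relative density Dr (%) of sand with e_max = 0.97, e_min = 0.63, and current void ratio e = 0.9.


Using Dr = (e_max - e) / (e_max - e_min) * 100
e_max - e = 0.97 - 0.9 = 0.07
e_max - e_min = 0.97 - 0.63 = 0.34
Dr = 0.07 / 0.34 * 100
Dr = 20.59 %


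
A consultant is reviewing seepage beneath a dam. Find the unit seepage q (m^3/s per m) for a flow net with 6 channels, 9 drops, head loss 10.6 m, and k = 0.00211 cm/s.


Convert k to m/s for unit consistency with H:
k = 0.00211 cm/s = 0.00211 / 100 m/s = 2.11e-05 m/s
Using q = k * H * Nf / Nd
Nf / Nd = 6 / 9 = 0.6667
q = 2.11e-05 * 10.6 * 0.6667
q = 0.0001491 m^3/s per m


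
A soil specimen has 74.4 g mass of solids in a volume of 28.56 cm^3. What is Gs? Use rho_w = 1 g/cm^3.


Result: 2.605

Derivation:
Using Gs = m_s / (V_s * rho_w)
Since rho_w = 1 g/cm^3:
Gs = 74.4 / 28.56
Gs = 2.605


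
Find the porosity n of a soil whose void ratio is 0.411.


Using the relation n = e / (1 + e)
n = 0.411 / (1 + 0.411)
n = 0.411 / 1.411
n = 0.2913


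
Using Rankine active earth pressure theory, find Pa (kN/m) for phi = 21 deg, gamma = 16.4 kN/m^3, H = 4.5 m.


Compute active earth pressure coefficient:
Ka = tan^2(45 - phi/2) = tan^2(34.5) = 0.472355
Compute active force:
Pa = 0.5 * Ka * gamma * H^2
Pa = 0.5 * 0.472355 * 16.4 * 4.5^2
Pa = 78.43 kN/m


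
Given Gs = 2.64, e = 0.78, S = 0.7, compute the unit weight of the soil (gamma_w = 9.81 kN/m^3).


Using gamma = gamma_w * (Gs + S*e) / (1 + e)
Numerator: Gs + S*e = 2.64 + 0.7*0.78 = 3.186
Denominator: 1 + e = 1 + 0.78 = 1.78
gamma = 9.81 * 3.186 / 1.78
gamma = 17.559 kN/m^3


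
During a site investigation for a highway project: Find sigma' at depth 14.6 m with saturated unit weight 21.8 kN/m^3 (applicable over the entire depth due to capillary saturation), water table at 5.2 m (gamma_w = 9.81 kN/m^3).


Total stress = gamma_sat * depth
sigma = 21.8 * 14.6 = 318.28 kPa
Pore water pressure u = gamma_w * (depth - d_wt)
u = 9.81 * (14.6 - 5.2) = 92.214 kPa
Effective stress = sigma - u
sigma' = 318.28 - 92.214 = 226.07 kPa


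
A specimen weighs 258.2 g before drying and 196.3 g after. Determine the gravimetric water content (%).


Result: 31.53 %

Derivation:
Using w = (m_wet - m_dry) / m_dry * 100
m_wet - m_dry = 258.2 - 196.3 = 61.9 g
w = 61.9 / 196.3 * 100
w = 31.53 %


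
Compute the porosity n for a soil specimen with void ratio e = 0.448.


Result: 0.3094

Derivation:
Using the relation n = e / (1 + e)
n = 0.448 / (1 + 0.448)
n = 0.448 / 1.448
n = 0.3094


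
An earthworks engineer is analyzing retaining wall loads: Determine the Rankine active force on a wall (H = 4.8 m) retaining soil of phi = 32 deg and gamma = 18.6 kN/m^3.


Result: 65.84 kN/m

Derivation:
Compute active earth pressure coefficient:
Ka = tan^2(45 - phi/2) = tan^2(29.0) = 0.307259
Compute active force:
Pa = 0.5 * Ka * gamma * H^2
Pa = 0.5 * 0.307259 * 18.6 * 4.8^2
Pa = 65.84 kN/m


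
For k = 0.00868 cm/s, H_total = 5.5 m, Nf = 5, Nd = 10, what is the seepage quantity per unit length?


Convert k to m/s for unit consistency with H:
k = 0.00868 cm/s = 0.00868 / 100 m/s = 8.68e-05 m/s
Using q = k * H * Nf / Nd
Nf / Nd = 5 / 10 = 0.5
q = 8.68e-05 * 5.5 * 0.5
q = 0.0002387 m^3/s per m


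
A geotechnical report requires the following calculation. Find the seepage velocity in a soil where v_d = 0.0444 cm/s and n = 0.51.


Using v_s = v_d / n
v_s = 0.0444 / 0.51
v_s = 0.08706 cm/s


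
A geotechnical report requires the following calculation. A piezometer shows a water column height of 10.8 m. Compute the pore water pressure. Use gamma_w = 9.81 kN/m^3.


Result: 105.95 kPa

Derivation:
Using u = gamma_w * h_w
u = 9.81 * 10.8
u = 105.95 kPa


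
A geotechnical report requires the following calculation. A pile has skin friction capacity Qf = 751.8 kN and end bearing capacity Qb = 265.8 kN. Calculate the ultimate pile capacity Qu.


Using Qu = Qf + Qb
Qu = 751.8 + 265.8
Qu = 1017.6 kN


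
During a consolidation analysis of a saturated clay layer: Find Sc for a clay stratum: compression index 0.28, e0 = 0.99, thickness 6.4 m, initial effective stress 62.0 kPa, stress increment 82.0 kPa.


Result: 0.3296 m

Derivation:
Using Sc = Cc * H / (1 + e0) * log10((sigma0 + delta_sigma) / sigma0)
Stress ratio = (62.0 + 82.0) / 62.0 = 2.32258
log10(2.32258) = 0.365971
Cc * H / (1 + e0) = 0.28 * 6.4 / (1 + 0.99) = 0.900503
Sc = 0.900503 * 0.365971
Sc = 0.3296 m


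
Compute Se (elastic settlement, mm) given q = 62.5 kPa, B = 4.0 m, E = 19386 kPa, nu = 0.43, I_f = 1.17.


Result: 12.298 mm

Derivation:
Using Se = q * B * (1 - nu^2) * I_f / E
1 - nu^2 = 1 - 0.43^2 = 0.8151
Se = 62.5 * 4.0 * 0.8151 * 1.17 / 19386
Se = 0.012298 m
Convert to mm: Se = 0.012298 * 1000 = 12.298 mm


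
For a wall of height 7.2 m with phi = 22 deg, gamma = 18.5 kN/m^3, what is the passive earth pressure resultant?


Result: 1053.98 kN/m

Derivation:
Compute passive earth pressure coefficient:
Kp = tan^2(45 + phi/2) = tan^2(56.0) = 2.197987
Compute passive force:
Pp = 0.5 * Kp * gamma * H^2
Pp = 0.5 * 2.197987 * 18.5 * 7.2^2
Pp = 1053.98 kN/m


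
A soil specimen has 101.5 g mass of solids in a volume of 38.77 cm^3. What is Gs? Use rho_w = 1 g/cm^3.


Using Gs = m_s / (V_s * rho_w)
Since rho_w = 1 g/cm^3:
Gs = 101.5 / 38.77
Gs = 2.618


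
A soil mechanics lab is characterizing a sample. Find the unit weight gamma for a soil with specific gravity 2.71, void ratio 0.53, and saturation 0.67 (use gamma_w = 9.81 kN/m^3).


Using gamma = gamma_w * (Gs + S*e) / (1 + e)
Numerator: Gs + S*e = 2.71 + 0.67*0.53 = 3.0651
Denominator: 1 + e = 1 + 0.53 = 1.53
gamma = 9.81 * 3.0651 / 1.53
gamma = 19.653 kN/m^3


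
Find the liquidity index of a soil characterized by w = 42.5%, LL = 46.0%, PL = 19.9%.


First compute the plasticity index:
PI = LL - PL = 46.0 - 19.9 = 26.1
Then compute the liquidity index:
LI = (w - PL) / PI
LI = (42.5 - 19.9) / 26.1
LI = 0.866


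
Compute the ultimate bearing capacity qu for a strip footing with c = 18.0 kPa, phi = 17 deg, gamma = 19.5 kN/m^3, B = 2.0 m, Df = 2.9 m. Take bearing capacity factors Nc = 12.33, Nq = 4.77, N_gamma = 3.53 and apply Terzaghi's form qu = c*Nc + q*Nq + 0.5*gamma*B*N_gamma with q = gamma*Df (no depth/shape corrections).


Compute qu = c*Nc + gamma*Df*Nq + 0.5*gamma*B*N_gamma
Term 1: 18.0 * 12.33 = 221.94
Term 2: 19.5 * 2.9 * 4.77 = 269.7435
Term 3: 0.5 * 19.5 * 2.0 * 3.53 = 68.835
qu = 221.94 + 269.7435 + 68.835
qu = 560.52 kPa


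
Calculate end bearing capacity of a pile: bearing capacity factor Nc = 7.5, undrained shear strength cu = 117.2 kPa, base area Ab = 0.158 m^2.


Result: 138.88 kN

Derivation:
Using Qb = Nc * cu * Ab
Qb = 7.5 * 117.2 * 0.158
Qb = 138.88 kN


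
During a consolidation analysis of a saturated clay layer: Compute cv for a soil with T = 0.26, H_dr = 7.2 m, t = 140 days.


Using cv = T * H_dr^2 / t
H_dr^2 = 7.2^2 = 51.84
cv = 0.26 * 51.84 / 140
cv = 0.09627 m^2/day


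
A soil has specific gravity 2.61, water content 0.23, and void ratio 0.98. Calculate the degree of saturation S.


Result: 0.6126

Derivation:
Using S = Gs * w / e
S = 2.61 * 0.23 / 0.98
S = 0.6126


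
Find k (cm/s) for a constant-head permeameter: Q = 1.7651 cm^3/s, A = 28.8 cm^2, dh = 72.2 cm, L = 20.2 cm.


Compute hydraulic gradient:
i = dh / L = 72.2 / 20.2 = 3.57426
Then apply Darcy's law:
k = Q / (A * i)
k = 1.7651 / (28.8 * 3.57426)
k = 1.7651 / 102.939
k = 0.017147 cm/s


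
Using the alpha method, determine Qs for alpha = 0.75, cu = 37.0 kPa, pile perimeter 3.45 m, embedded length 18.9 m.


Result: 1809.44 kN

Derivation:
Using Qs = alpha * cu * perimeter * L
Qs = 0.75 * 37.0 * 3.45 * 18.9
Qs = 1809.44 kN


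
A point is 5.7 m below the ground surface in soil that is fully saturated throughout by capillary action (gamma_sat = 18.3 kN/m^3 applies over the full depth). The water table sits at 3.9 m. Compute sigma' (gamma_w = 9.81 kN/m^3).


Total stress = gamma_sat * depth
sigma = 18.3 * 5.7 = 104.31 kPa
Pore water pressure u = gamma_w * (depth - d_wt)
u = 9.81 * (5.7 - 3.9) = 17.658 kPa
Effective stress = sigma - u
sigma' = 104.31 - 17.658 = 86.65 kPa


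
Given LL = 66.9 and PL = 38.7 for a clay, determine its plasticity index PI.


Using PI = LL - PL
PI = 66.9 - 38.7
PI = 28.2


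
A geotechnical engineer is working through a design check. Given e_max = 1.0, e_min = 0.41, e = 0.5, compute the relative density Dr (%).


Using Dr = (e_max - e) / (e_max - e_min) * 100
e_max - e = 1.0 - 0.5 = 0.5
e_max - e_min = 1.0 - 0.41 = 0.59
Dr = 0.5 / 0.59 * 100
Dr = 84.75 %


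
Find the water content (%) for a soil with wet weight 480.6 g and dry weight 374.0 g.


Result: 28.5 %

Derivation:
Using w = (m_wet - m_dry) / m_dry * 100
m_wet - m_dry = 480.6 - 374.0 = 106.6 g
w = 106.6 / 374.0 * 100
w = 28.5 %


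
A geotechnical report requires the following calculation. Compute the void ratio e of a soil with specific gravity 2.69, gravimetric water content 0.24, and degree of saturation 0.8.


Result: 0.807

Derivation:
Using the relation e = Gs * w / S
e = 2.69 * 0.24 / 0.8
e = 0.807


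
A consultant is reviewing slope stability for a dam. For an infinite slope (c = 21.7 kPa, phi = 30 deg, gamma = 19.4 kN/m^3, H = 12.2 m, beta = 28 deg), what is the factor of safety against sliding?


Result: 1.307

Derivation:
Using Fs = c / (gamma*H*sin(beta)*cos(beta)) + tan(phi)/tan(beta)
Cohesion contribution = 21.7 / (19.4*12.2*sin(28)*cos(28))
Cohesion contribution = 0.221184
Friction contribution = tan(30)/tan(28) = 1.08584
Fs = 0.221184 + 1.08584
Fs = 1.307


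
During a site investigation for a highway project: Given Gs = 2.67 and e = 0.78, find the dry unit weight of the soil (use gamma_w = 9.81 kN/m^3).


Result: 14.715 kN/m^3

Derivation:
Using gamma_d = Gs * gamma_w / (1 + e)
gamma_d = 2.67 * 9.81 / (1 + 0.78)
gamma_d = 2.67 * 9.81 / 1.78
gamma_d = 14.715 kN/m^3


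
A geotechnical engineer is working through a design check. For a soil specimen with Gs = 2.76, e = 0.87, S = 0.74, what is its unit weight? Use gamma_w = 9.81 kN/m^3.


Using gamma = gamma_w * (Gs + S*e) / (1 + e)
Numerator: Gs + S*e = 2.76 + 0.74*0.87 = 3.4038
Denominator: 1 + e = 1 + 0.87 = 1.87
gamma = 9.81 * 3.4038 / 1.87
gamma = 17.856 kN/m^3


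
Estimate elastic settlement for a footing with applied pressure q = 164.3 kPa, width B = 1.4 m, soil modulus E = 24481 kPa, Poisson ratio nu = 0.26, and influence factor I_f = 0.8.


Using Se = q * B * (1 - nu^2) * I_f / E
1 - nu^2 = 1 - 0.26^2 = 0.9324
Se = 164.3 * 1.4 * 0.9324 * 0.8 / 24481
Se = 0.007009 m
Convert to mm: Se = 0.007009 * 1000 = 7.009 mm


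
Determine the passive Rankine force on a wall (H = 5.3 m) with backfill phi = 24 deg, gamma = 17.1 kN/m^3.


Compute passive earth pressure coefficient:
Kp = tan^2(45 + phi/2) = tan^2(57.0) = 2.371184
Compute passive force:
Pp = 0.5 * Kp * gamma * H^2
Pp = 0.5 * 2.371184 * 17.1 * 5.3^2
Pp = 569.49 kN/m


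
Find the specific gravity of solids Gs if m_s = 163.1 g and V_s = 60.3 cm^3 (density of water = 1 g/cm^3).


Using Gs = m_s / (V_s * rho_w)
Since rho_w = 1 g/cm^3:
Gs = 163.1 / 60.3
Gs = 2.705


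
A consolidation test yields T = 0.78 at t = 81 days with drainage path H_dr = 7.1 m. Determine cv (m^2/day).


Using cv = T * H_dr^2 / t
H_dr^2 = 7.1^2 = 50.41
cv = 0.78 * 50.41 / 81
cv = 0.48543 m^2/day


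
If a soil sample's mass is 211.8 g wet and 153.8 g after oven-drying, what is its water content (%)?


Result: 37.71 %

Derivation:
Using w = (m_wet - m_dry) / m_dry * 100
m_wet - m_dry = 211.8 - 153.8 = 58.0 g
w = 58.0 / 153.8 * 100
w = 37.71 %


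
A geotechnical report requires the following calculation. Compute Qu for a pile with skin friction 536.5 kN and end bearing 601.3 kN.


Using Qu = Qf + Qb
Qu = 536.5 + 601.3
Qu = 1137.8 kN


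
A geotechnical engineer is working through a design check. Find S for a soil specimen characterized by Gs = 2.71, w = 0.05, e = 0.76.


Result: 0.1783

Derivation:
Using S = Gs * w / e
S = 2.71 * 0.05 / 0.76
S = 0.1783


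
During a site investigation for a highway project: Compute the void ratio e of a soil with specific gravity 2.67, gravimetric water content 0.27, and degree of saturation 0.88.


Using the relation e = Gs * w / S
e = 2.67 * 0.27 / 0.88
e = 0.8192


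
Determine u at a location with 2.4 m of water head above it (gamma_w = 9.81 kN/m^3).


Result: 23.54 kPa

Derivation:
Using u = gamma_w * h_w
u = 9.81 * 2.4
u = 23.54 kPa


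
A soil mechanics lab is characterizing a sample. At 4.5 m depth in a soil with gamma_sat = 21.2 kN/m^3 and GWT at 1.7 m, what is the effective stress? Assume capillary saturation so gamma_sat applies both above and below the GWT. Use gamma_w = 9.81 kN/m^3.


Total stress = gamma_sat * depth
sigma = 21.2 * 4.5 = 95.4 kPa
Pore water pressure u = gamma_w * (depth - d_wt)
u = 9.81 * (4.5 - 1.7) = 27.468 kPa
Effective stress = sigma - u
sigma' = 95.4 - 27.468 = 67.93 kPa


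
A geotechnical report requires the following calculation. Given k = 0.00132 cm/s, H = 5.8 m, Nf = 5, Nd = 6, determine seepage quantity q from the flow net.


Convert k to m/s for unit consistency with H:
k = 0.00132 cm/s = 0.00132 / 100 m/s = 1.32e-05 m/s
Using q = k * H * Nf / Nd
Nf / Nd = 5 / 6 = 0.8333
q = 1.32e-05 * 5.8 * 0.8333
q = 6.38e-05 m^3/s per m


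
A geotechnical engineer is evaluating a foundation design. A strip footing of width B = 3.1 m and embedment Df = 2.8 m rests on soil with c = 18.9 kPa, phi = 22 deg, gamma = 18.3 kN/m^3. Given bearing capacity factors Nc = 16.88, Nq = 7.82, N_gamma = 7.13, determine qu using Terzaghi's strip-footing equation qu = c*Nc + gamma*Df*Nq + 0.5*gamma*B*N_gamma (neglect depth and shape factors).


Compute qu = c*Nc + gamma*Df*Nq + 0.5*gamma*B*N_gamma
Term 1: 18.9 * 16.88 = 319.032
Term 2: 18.3 * 2.8 * 7.82 = 400.6968
Term 3: 0.5 * 18.3 * 3.1 * 7.13 = 202.24245
qu = 319.032 + 400.6968 + 202.24245
qu = 921.97 kPa


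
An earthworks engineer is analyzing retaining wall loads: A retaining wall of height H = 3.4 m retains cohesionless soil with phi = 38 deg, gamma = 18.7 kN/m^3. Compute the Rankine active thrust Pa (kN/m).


Result: 25.71 kN/m

Derivation:
Compute active earth pressure coefficient:
Ka = tan^2(45 - phi/2) = tan^2(26.0) = 0.237883
Compute active force:
Pa = 0.5 * Ka * gamma * H^2
Pa = 0.5 * 0.237883 * 18.7 * 3.4^2
Pa = 25.71 kN/m


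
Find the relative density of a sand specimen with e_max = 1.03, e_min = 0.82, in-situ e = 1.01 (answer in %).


Using Dr = (e_max - e) / (e_max - e_min) * 100
e_max - e = 1.03 - 1.01 = 0.02
e_max - e_min = 1.03 - 0.82 = 0.21
Dr = 0.02 / 0.21 * 100
Dr = 9.52 %


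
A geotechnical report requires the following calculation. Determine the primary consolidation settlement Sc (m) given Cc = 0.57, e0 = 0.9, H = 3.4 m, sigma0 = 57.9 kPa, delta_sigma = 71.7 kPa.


Using Sc = Cc * H / (1 + e0) * log10((sigma0 + delta_sigma) / sigma0)
Stress ratio = (57.9 + 71.7) / 57.9 = 2.23834
log10(2.23834) = 0.349926
Cc * H / (1 + e0) = 0.57 * 3.4 / (1 + 0.9) = 1.02
Sc = 1.02 * 0.349926
Sc = 0.3569 m


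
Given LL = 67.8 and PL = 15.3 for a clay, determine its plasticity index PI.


Using PI = LL - PL
PI = 67.8 - 15.3
PI = 52.5


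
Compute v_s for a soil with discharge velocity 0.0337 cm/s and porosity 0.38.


Result: 0.08868 cm/s

Derivation:
Using v_s = v_d / n
v_s = 0.0337 / 0.38
v_s = 0.08868 cm/s


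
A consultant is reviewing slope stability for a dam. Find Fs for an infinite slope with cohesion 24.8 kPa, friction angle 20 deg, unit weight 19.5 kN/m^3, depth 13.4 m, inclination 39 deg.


Result: 0.644

Derivation:
Using Fs = c / (gamma*H*sin(beta)*cos(beta)) + tan(phi)/tan(beta)
Cohesion contribution = 24.8 / (19.5*13.4*sin(39)*cos(39))
Cohesion contribution = 0.194061
Friction contribution = tan(20)/tan(39) = 0.449466
Fs = 0.194061 + 0.449466
Fs = 0.644


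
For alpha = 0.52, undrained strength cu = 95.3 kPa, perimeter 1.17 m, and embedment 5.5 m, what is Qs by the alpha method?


Using Qs = alpha * cu * perimeter * L
Qs = 0.52 * 95.3 * 1.17 * 5.5
Qs = 318.89 kN


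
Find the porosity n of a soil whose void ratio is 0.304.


Using the relation n = e / (1 + e)
n = 0.304 / (1 + 0.304)
n = 0.304 / 1.304
n = 0.2331


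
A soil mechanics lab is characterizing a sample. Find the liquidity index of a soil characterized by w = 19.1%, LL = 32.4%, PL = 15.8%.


First compute the plasticity index:
PI = LL - PL = 32.4 - 15.8 = 16.6
Then compute the liquidity index:
LI = (w - PL) / PI
LI = (19.1 - 15.8) / 16.6
LI = 0.199


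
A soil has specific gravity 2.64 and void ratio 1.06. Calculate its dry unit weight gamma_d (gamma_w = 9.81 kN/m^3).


Using gamma_d = Gs * gamma_w / (1 + e)
gamma_d = 2.64 * 9.81 / (1 + 1.06)
gamma_d = 2.64 * 9.81 / 2.06
gamma_d = 12.572 kN/m^3


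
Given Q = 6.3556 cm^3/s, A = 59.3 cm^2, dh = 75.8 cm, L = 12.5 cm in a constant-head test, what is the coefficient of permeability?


Result: 0.017674 cm/s

Derivation:
Compute hydraulic gradient:
i = dh / L = 75.8 / 12.5 = 6.064
Then apply Darcy's law:
k = Q / (A * i)
k = 6.3556 / (59.3 * 6.064)
k = 6.3556 / 359.595
k = 0.017674 cm/s


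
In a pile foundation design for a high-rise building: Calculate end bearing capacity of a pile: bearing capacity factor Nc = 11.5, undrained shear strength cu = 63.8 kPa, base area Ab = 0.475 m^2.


Result: 348.51 kN

Derivation:
Using Qb = Nc * cu * Ab
Qb = 11.5 * 63.8 * 0.475
Qb = 348.51 kN


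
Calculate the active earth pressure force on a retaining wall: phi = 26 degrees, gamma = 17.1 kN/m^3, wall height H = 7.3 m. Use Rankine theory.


Result: 177.91 kN/m

Derivation:
Compute active earth pressure coefficient:
Ka = tan^2(45 - phi/2) = tan^2(32.0) = 0.390462
Compute active force:
Pa = 0.5 * Ka * gamma * H^2
Pa = 0.5 * 0.390462 * 17.1 * 7.3^2
Pa = 177.91 kN/m


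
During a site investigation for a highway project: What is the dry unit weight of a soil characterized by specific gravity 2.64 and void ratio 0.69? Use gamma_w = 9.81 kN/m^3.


Result: 15.324 kN/m^3

Derivation:
Using gamma_d = Gs * gamma_w / (1 + e)
gamma_d = 2.64 * 9.81 / (1 + 0.69)
gamma_d = 2.64 * 9.81 / 1.69
gamma_d = 15.324 kN/m^3


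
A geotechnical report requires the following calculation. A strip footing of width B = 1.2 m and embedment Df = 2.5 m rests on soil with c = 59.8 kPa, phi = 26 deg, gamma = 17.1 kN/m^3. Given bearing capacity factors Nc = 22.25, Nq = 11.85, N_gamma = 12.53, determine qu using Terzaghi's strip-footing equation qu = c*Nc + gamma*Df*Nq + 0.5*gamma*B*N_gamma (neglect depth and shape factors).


Result: 1965.7 kPa

Derivation:
Compute qu = c*Nc + gamma*Df*Nq + 0.5*gamma*B*N_gamma
Term 1: 59.8 * 22.25 = 1330.55
Term 2: 17.1 * 2.5 * 11.85 = 506.5875
Term 3: 0.5 * 17.1 * 1.2 * 12.53 = 128.5578
qu = 1330.55 + 506.5875 + 128.5578
qu = 1965.7 kPa


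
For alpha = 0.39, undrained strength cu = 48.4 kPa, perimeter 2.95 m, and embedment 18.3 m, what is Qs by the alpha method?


Result: 1019.02 kN

Derivation:
Using Qs = alpha * cu * perimeter * L
Qs = 0.39 * 48.4 * 2.95 * 18.3
Qs = 1019.02 kN


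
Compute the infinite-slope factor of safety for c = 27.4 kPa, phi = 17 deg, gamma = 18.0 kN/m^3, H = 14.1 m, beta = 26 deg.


Result: 0.901

Derivation:
Using Fs = c / (gamma*H*sin(beta)*cos(beta)) + tan(phi)/tan(beta)
Cohesion contribution = 27.4 / (18.0*14.1*sin(26)*cos(26))
Cohesion contribution = 0.274004
Friction contribution = tan(17)/tan(26) = 0.626841
Fs = 0.274004 + 0.626841
Fs = 0.901


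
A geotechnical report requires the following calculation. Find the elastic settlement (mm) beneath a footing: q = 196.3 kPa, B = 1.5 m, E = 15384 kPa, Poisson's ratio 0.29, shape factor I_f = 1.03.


Result: 18.056 mm

Derivation:
Using Se = q * B * (1 - nu^2) * I_f / E
1 - nu^2 = 1 - 0.29^2 = 0.9159
Se = 196.3 * 1.5 * 0.9159 * 1.03 / 15384
Se = 0.018056 m
Convert to mm: Se = 0.018056 * 1000 = 18.056 mm


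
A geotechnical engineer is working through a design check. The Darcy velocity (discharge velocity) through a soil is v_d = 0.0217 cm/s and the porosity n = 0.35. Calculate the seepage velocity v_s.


Result: 0.062 cm/s

Derivation:
Using v_s = v_d / n
v_s = 0.0217 / 0.35
v_s = 0.062 cm/s


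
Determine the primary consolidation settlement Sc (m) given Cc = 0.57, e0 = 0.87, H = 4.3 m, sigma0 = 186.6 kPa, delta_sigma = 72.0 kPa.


Using Sc = Cc * H / (1 + e0) * log10((sigma0 + delta_sigma) / sigma0)
Stress ratio = (186.6 + 72.0) / 186.6 = 1.38585
log10(1.38585) = 0.141717
Cc * H / (1 + e0) = 0.57 * 4.3 / (1 + 0.87) = 1.3107
Sc = 1.3107 * 0.141717
Sc = 0.1857 m


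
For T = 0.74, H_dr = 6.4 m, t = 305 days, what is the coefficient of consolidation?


Using cv = T * H_dr^2 / t
H_dr^2 = 6.4^2 = 40.96
cv = 0.74 * 40.96 / 305
cv = 0.09938 m^2/day


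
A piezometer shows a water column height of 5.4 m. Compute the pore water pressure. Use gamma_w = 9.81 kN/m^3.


Using u = gamma_w * h_w
u = 9.81 * 5.4
u = 52.97 kPa


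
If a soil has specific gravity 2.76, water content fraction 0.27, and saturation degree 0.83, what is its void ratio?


Using the relation e = Gs * w / S
e = 2.76 * 0.27 / 0.83
e = 0.8978


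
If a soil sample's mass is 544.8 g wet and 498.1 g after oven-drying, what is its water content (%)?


Result: 9.38 %

Derivation:
Using w = (m_wet - m_dry) / m_dry * 100
m_wet - m_dry = 544.8 - 498.1 = 46.7 g
w = 46.7 / 498.1 * 100
w = 9.38 %


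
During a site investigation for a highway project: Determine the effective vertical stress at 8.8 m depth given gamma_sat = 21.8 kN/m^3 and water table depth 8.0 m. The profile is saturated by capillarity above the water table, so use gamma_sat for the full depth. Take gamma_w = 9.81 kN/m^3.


Result: 183.99 kPa

Derivation:
Total stress = gamma_sat * depth
sigma = 21.8 * 8.8 = 191.84 kPa
Pore water pressure u = gamma_w * (depth - d_wt)
u = 9.81 * (8.8 - 8.0) = 7.848 kPa
Effective stress = sigma - u
sigma' = 191.84 - 7.848 = 183.99 kPa


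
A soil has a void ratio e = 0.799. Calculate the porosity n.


Result: 0.4441

Derivation:
Using the relation n = e / (1 + e)
n = 0.799 / (1 + 0.799)
n = 0.799 / 1.799
n = 0.4441


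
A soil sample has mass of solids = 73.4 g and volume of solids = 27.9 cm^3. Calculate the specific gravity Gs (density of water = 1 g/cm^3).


Result: 2.631

Derivation:
Using Gs = m_s / (V_s * rho_w)
Since rho_w = 1 g/cm^3:
Gs = 73.4 / 27.9
Gs = 2.631


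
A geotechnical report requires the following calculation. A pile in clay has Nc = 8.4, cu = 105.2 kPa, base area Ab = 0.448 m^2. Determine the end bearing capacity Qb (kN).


Using Qb = Nc * cu * Ab
Qb = 8.4 * 105.2 * 0.448
Qb = 395.89 kN


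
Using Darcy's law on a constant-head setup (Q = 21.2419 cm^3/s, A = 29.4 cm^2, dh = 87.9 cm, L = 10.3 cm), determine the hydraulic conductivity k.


Compute hydraulic gradient:
i = dh / L = 87.9 / 10.3 = 8.53398
Then apply Darcy's law:
k = Q / (A * i)
k = 21.2419 / (29.4 * 8.53398)
k = 21.2419 / 250.899
k = 0.084663 cm/s


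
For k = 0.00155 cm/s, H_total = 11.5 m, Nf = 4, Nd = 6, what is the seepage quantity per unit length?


Convert k to m/s for unit consistency with H:
k = 0.00155 cm/s = 0.00155 / 100 m/s = 1.55e-05 m/s
Using q = k * H * Nf / Nd
Nf / Nd = 4 / 6 = 0.6667
q = 1.55e-05 * 11.5 * 0.6667
q = 0.0001188 m^3/s per m


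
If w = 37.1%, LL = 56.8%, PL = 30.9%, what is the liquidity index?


First compute the plasticity index:
PI = LL - PL = 56.8 - 30.9 = 25.9
Then compute the liquidity index:
LI = (w - PL) / PI
LI = (37.1 - 30.9) / 25.9
LI = 0.239


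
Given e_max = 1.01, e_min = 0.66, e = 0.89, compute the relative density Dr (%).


Using Dr = (e_max - e) / (e_max - e_min) * 100
e_max - e = 1.01 - 0.89 = 0.12
e_max - e_min = 1.01 - 0.66 = 0.35
Dr = 0.12 / 0.35 * 100
Dr = 34.29 %


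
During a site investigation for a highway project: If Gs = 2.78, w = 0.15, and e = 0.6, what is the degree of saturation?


Using S = Gs * w / e
S = 2.78 * 0.15 / 0.6
S = 0.695


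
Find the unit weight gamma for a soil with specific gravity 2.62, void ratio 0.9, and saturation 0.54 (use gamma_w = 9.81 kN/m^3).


Using gamma = gamma_w * (Gs + S*e) / (1 + e)
Numerator: Gs + S*e = 2.62 + 0.54*0.9 = 3.106
Denominator: 1 + e = 1 + 0.9 = 1.9
gamma = 9.81 * 3.106 / 1.9
gamma = 16.037 kN/m^3


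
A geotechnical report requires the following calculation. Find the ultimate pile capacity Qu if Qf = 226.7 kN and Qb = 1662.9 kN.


Using Qu = Qf + Qb
Qu = 226.7 + 1662.9
Qu = 1889.6 kN


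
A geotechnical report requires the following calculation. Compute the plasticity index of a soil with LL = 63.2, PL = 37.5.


Using PI = LL - PL
PI = 63.2 - 37.5
PI = 25.7


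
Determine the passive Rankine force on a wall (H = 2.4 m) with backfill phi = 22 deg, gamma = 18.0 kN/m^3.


Compute passive earth pressure coefficient:
Kp = tan^2(45 + phi/2) = tan^2(56.0) = 2.197987
Compute passive force:
Pp = 0.5 * Kp * gamma * H^2
Pp = 0.5 * 2.197987 * 18.0 * 2.4^2
Pp = 113.94 kN/m


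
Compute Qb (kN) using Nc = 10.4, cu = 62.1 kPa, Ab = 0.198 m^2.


Using Qb = Nc * cu * Ab
Qb = 10.4 * 62.1 * 0.198
Qb = 127.88 kN


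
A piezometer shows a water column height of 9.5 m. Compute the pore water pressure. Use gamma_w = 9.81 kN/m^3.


Result: 93.2 kPa

Derivation:
Using u = gamma_w * h_w
u = 9.81 * 9.5
u = 93.2 kPa


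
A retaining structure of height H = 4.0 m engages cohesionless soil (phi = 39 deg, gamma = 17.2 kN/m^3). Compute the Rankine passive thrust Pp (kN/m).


Result: 604.82 kN/m

Derivation:
Compute passive earth pressure coefficient:
Kp = tan^2(45 + phi/2) = tan^2(64.5) = 4.395495
Compute passive force:
Pp = 0.5 * Kp * gamma * H^2
Pp = 0.5 * 4.395495 * 17.2 * 4.0^2
Pp = 604.82 kN/m


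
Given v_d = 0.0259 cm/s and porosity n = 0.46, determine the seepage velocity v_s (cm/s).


Result: 0.0563 cm/s

Derivation:
Using v_s = v_d / n
v_s = 0.0259 / 0.46
v_s = 0.0563 cm/s


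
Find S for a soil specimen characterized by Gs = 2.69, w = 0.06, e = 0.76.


Using S = Gs * w / e
S = 2.69 * 0.06 / 0.76
S = 0.2124


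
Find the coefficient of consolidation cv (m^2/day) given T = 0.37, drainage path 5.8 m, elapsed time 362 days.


Using cv = T * H_dr^2 / t
H_dr^2 = 5.8^2 = 33.64
cv = 0.37 * 33.64 / 362
cv = 0.03438 m^2/day


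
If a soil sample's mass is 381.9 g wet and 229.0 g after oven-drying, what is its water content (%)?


Using w = (m_wet - m_dry) / m_dry * 100
m_wet - m_dry = 381.9 - 229.0 = 152.9 g
w = 152.9 / 229.0 * 100
w = 66.77 %


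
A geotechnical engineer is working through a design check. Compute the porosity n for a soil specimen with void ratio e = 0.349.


Using the relation n = e / (1 + e)
n = 0.349 / (1 + 0.349)
n = 0.349 / 1.349
n = 0.2587


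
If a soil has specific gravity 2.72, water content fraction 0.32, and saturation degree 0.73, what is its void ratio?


Using the relation e = Gs * w / S
e = 2.72 * 0.32 / 0.73
e = 1.1923


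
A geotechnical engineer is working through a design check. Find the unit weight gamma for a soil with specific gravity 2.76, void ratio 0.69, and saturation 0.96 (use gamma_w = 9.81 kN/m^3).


Using gamma = gamma_w * (Gs + S*e) / (1 + e)
Numerator: Gs + S*e = 2.76 + 0.96*0.69 = 3.4224
Denominator: 1 + e = 1 + 0.69 = 1.69
gamma = 9.81 * 3.4224 / 1.69
gamma = 19.866 kN/m^3


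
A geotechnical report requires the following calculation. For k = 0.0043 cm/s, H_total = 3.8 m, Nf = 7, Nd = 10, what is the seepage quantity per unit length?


Result: 0.0001144 m^3/s per m

Derivation:
Convert k to m/s for unit consistency with H:
k = 0.0043 cm/s = 0.0043 / 100 m/s = 4.3e-05 m/s
Using q = k * H * Nf / Nd
Nf / Nd = 7 / 10 = 0.7
q = 4.3e-05 * 3.8 * 0.7
q = 0.0001144 m^3/s per m


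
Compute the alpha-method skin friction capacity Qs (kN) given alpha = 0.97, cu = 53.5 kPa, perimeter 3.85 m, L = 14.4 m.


Result: 2877.06 kN

Derivation:
Using Qs = alpha * cu * perimeter * L
Qs = 0.97 * 53.5 * 3.85 * 14.4
Qs = 2877.06 kN
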